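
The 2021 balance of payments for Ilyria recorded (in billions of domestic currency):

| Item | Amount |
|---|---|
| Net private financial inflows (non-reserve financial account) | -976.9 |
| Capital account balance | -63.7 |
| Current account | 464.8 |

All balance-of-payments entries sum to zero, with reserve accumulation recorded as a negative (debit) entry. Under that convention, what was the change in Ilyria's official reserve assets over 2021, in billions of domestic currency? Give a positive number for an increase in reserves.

Official reserve transactions balance = -(464.8 + (-63.7) + (-976.9)) = 575.8
An accumulation of reserves is recorded as a debit (negative entry), so the change in the stock of reserves is the negative of that balance.
Change in official reserves = -(575.8) = -575.8

-575.8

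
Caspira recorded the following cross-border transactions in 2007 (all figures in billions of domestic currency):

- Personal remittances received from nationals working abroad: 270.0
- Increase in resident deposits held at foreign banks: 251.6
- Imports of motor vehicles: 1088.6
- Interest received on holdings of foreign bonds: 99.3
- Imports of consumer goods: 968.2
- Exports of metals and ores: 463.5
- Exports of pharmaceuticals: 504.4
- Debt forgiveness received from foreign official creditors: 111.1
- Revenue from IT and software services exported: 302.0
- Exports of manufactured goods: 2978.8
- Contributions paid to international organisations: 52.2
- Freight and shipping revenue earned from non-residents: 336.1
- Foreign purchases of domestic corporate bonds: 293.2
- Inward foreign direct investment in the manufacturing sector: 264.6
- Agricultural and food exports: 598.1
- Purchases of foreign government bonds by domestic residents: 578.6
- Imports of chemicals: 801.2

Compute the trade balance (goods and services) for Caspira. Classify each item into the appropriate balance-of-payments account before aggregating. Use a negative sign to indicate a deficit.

2324.9

Goods: 463.5 + 2978.8 + 504.4 - 968.2 - 801.2 - 1088.6 + 598.1 = 1686.8
Services: 336.1 + 302.0 = 638.1
Trade balance = 1686.8 + 638.1 = 2324.9
(Excluded from the trade balance — secondary income: personal remittances received from nationals working abroad 270.0, contributions paid to international organisations 52.2; financial account: increase in resident deposits held at foreign banks 251.6, foreign purchases of domestic corporate bonds 293.2, inward foreign direct investment in the manufacturing sector 264.6, purchases of foreign government bonds by domestic residents 578.6; primary income: interest received on holdings of foreign bonds 99.3; capital account: debt forgiveness received from foreign official creditors 111.1.)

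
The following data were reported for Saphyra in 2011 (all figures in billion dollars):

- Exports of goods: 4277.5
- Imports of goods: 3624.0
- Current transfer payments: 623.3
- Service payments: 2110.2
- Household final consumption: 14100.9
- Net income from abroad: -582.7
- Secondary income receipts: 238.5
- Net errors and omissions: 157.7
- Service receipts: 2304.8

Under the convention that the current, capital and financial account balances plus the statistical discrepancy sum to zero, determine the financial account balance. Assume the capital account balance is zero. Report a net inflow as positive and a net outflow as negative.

Goods balance = 4277.5 - 3624.0 = 653.5
Services balance = 2304.8 - 2110.2 = 194.6
Trade balance (goods + services) = 653.5 + 194.6 = 848.1
Net primary income = -582.7
Net secondary income = 238.5 - 623.3 = -384.8
Current account = 848.1 + (-582.7) + (-384.8) = -119.4
Financial account = -(-119.4 + 157.7) = -38.3

-38.3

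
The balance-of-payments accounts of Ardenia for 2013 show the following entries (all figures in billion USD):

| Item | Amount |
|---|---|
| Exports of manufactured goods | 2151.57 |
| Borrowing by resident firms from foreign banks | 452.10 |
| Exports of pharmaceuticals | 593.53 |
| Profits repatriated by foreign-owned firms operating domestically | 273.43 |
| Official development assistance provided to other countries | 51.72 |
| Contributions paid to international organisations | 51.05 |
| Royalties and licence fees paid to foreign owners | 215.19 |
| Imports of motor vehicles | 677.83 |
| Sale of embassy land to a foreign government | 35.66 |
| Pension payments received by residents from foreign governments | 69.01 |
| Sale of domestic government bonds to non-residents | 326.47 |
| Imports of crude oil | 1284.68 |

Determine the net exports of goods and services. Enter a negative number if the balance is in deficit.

567.40

Goods: 593.53 + 2151.57 - 1284.68 - 677.83 = 782.59
Services: -215.19
Trade balance = 782.59 + (-215.19) = 567.40
(Excluded from the trade balance — financial account: borrowing by resident firms from foreign banks 452.10, sale of domestic government bonds to non-residents 326.47; primary income: profits repatriated by foreign-owned firms operating domestically 273.43; secondary income: official development assistance provided to other countries 51.72, contributions paid to international organisations 51.05, pension payments received by residents from foreign governments 69.01; capital account: sale of embassy land to a foreign government 35.66.)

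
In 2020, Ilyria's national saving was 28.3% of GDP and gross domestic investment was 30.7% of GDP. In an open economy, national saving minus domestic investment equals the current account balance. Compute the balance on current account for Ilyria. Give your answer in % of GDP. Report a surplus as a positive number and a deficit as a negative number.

CA = S - I = 28.3 - 30.7 = -2.4

-2.4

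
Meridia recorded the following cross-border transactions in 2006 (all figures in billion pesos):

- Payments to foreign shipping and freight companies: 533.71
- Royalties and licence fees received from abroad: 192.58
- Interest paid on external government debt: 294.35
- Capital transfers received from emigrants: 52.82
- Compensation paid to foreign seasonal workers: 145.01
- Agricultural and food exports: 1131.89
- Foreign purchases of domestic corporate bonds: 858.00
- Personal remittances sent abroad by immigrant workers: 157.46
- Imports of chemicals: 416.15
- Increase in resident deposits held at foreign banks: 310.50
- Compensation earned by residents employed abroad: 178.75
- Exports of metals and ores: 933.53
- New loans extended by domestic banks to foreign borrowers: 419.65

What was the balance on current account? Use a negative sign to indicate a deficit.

890.07

Goods: 1131.89 - 416.15 + 933.53 = 1649.27
Services: 192.58 - 533.71 = -341.13
Primary income: -294.35 + 178.75 - 145.01 = -260.61
Secondary income: -157.46
Current account = 1649.27 + (-341.13) + (-260.61) + (-157.46) = 890.07
(Excluded from the current account — capital account: capital transfers received from emigrants 52.82; financial account: foreign purchases of domestic corporate bonds 858.00, increase in resident deposits held at foreign banks 310.50, new loans extended by domestic banks to foreign borrowers 419.65.)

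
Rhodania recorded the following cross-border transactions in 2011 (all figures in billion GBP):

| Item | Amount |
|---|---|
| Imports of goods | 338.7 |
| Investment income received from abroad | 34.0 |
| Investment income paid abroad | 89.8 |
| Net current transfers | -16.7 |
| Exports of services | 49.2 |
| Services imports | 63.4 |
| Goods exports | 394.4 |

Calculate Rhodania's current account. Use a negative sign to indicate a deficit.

Goods balance = 394.4 - 338.7 = 55.7
Services balance = 49.2 - 63.4 = -14.2
Trade balance (goods + services) = 55.7 + (-14.2) = 41.5
Net primary income = 34.0 - 89.8 = -55.8
Net secondary income = -16.7
Current account = 41.5 + (-55.8) + (-16.7) = -31.0

-31.0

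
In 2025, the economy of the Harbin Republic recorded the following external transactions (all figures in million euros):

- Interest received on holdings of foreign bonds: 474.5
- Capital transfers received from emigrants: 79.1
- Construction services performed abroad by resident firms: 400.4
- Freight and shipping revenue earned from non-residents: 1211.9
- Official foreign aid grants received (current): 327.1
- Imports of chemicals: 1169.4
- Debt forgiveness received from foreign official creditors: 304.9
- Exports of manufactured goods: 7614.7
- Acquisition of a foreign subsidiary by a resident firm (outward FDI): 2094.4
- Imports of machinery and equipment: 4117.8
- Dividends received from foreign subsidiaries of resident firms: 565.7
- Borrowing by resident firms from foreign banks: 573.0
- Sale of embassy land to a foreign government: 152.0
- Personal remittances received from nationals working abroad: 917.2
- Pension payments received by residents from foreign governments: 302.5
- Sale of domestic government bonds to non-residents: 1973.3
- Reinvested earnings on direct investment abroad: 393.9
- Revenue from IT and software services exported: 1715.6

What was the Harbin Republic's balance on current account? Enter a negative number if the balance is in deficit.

8636.3

Goods: 7614.7 - 1169.4 - 4117.8 = 2327.5
Services: 1211.9 + 400.4 + 1715.6 = 3327.9
Primary income: 393.9 + 565.7 + 474.5 = 1434.1
Secondary income: 327.1 + 917.2 + 302.5 = 1546.8
Current account = 2327.5 + 3327.9 + 1434.1 + 1546.8 = 8636.3
(Excluded from the current account — capital account: capital transfers received from emigrants 79.1, debt forgiveness received from foreign official creditors 304.9, sale of embassy land to a foreign government 152.0; financial account: acquisition of a foreign subsidiary by a resident firm (outward FDI) 2094.4, borrowing by resident firms from foreign banks 573.0, sale of domestic government bonds to non-residents 1973.3.)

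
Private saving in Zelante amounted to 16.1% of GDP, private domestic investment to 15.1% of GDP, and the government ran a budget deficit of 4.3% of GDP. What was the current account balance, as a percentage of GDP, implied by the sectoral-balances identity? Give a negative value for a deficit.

-3.3

By the sectoral-balances identity, CA = (S_private - I) + (T - G).
Private balance = 16.1 - 15.1 = 1.0
Government balance (T - G) = -4.3
CA = 1.0 + (-4.3) = -3.3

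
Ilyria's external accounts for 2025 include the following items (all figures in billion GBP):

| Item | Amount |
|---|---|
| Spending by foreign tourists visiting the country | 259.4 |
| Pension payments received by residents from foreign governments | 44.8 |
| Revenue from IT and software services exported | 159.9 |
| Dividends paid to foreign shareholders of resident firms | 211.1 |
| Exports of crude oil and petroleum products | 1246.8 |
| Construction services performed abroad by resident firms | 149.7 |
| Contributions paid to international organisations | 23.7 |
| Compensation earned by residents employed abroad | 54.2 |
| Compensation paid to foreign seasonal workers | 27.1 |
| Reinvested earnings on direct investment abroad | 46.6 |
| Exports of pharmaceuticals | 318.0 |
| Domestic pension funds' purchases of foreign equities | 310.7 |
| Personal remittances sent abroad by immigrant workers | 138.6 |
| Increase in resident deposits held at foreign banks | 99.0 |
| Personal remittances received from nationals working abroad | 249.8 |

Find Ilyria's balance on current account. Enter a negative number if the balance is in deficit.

Goods: 318.0 + 1246.8 = 1564.8
Services: 259.4 + 149.7 + 159.9 = 569.0
Primary income: -211.1 + 46.6 - 27.1 + 54.2 = -137.4
Secondary income: -23.7 + 249.8 + 44.8 - 138.6 = 132.3
Current account = 1564.8 + 569.0 + (-137.4) + 132.3 = 2128.7
(Excluded from the current account — financial account: domestic pension funds' purchases of foreign equities 310.7, increase in resident deposits held at foreign banks 99.0.)

2128.7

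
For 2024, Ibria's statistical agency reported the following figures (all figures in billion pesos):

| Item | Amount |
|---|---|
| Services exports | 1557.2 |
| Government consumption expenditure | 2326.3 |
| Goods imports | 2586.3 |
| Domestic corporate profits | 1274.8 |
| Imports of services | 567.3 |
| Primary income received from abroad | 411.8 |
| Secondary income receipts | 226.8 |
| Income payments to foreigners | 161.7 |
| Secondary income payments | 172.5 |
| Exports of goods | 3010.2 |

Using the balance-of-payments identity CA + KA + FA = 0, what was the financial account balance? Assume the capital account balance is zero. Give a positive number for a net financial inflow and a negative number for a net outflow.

-1718.2

Goods balance = 3010.2 - 2586.3 = 423.9
Services balance = 1557.2 - 567.3 = 989.9
Trade balance (goods + services) = 423.9 + 989.9 = 1413.8
Net primary income = 411.8 - 161.7 = 250.1
Net secondary income = 226.8 - 172.5 = 54.3
Current account = 1413.8 + 250.1 + 54.3 = 1718.2
Financial account = -(1718.2) = -1718.2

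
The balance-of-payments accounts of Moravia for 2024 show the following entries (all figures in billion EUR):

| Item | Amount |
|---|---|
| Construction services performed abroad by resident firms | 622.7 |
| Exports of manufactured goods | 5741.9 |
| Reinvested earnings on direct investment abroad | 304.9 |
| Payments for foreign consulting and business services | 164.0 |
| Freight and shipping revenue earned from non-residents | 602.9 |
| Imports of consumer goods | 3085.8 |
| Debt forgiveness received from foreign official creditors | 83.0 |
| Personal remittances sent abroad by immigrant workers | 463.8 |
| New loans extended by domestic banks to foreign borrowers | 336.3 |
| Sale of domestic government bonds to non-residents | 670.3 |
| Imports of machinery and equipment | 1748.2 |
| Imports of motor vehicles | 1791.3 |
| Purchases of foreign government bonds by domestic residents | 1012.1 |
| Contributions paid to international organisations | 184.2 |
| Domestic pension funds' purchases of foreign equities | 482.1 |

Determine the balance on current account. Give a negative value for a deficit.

Goods: -3085.8 - 1748.2 + 5741.9 - 1791.3 = -883.4
Services: 622.7 - 164.0 + 602.9 = 1061.6
Primary income: 304.9
Secondary income: -184.2 - 463.8 = -648.0
Current account = (-883.4) + 1061.6 + 304.9 + (-648.0) = -164.9
(Excluded from the current account — capital account: debt forgiveness received from foreign official creditors 83.0; financial account: new loans extended by domestic banks to foreign borrowers 336.3, sale of domestic government bonds to non-residents 670.3, purchases of foreign government bonds by domestic residents 1012.1, domestic pension funds' purchases of foreign equities 482.1.)

-164.9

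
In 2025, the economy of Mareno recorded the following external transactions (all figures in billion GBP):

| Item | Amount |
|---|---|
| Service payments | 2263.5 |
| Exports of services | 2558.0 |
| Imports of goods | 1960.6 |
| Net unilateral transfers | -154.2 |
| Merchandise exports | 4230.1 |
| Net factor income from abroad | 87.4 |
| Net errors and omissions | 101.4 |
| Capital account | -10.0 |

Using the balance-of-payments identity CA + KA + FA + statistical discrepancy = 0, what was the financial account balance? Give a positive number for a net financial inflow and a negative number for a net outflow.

-2588.6

Goods balance = 4230.1 - 1960.6 = 2269.5
Services balance = 2558.0 - 2263.5 = 294.5
Trade balance (goods + services) = 2269.5 + 294.5 = 2564.0
Net primary income = 87.4
Net secondary income = -154.2
Current account = 2564.0 + 87.4 + (-154.2) = 2497.2
Financial account = -(2497.2 + (-10.0) + 101.4) = -2588.6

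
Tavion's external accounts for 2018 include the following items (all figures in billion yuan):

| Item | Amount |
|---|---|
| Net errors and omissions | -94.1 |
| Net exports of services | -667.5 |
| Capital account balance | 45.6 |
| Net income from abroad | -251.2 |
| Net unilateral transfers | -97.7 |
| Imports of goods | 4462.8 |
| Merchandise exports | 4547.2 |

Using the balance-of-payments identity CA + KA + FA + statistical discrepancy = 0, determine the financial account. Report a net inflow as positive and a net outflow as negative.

Goods balance = 4547.2 - 4462.8 = 84.4
Services balance = -667.5
Trade balance (goods + services) = 84.4 + (-667.5) = -583.1
Net primary income = -251.2
Net secondary income = -97.7
Current account = -583.1 + (-251.2) + (-97.7) = -932.0
Financial account = -(-932.0 + 45.6 + (-94.1)) = 980.5

980.5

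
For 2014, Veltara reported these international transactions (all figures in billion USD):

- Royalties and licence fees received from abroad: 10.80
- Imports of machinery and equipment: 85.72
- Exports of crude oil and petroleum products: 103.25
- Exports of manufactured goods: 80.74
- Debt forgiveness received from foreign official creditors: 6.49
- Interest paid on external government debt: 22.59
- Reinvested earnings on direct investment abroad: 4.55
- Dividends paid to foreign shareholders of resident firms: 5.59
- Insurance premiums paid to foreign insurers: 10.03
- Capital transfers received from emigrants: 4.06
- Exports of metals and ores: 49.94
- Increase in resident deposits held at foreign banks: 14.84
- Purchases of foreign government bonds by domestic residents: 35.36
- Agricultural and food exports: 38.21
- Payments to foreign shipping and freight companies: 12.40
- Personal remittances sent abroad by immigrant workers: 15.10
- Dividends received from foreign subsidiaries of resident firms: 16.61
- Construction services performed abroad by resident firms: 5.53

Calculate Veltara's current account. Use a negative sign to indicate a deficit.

158.20

Goods: 49.94 + 80.74 + 103.25 + 38.21 - 85.72 = 186.42
Services: -10.03 + 10.80 + 5.53 - 12.40 = -6.10
Primary income: -5.59 + 16.61 + 4.55 - 22.59 = -7.02
Secondary income: -15.10
Current account = 186.42 + (-6.10) + (-7.02) + (-15.10) = 158.20
(Excluded from the current account — capital account: debt forgiveness received from foreign official creditors 6.49, capital transfers received from emigrants 4.06; financial account: increase in resident deposits held at foreign banks 14.84, purchases of foreign government bonds by domestic residents 35.36.)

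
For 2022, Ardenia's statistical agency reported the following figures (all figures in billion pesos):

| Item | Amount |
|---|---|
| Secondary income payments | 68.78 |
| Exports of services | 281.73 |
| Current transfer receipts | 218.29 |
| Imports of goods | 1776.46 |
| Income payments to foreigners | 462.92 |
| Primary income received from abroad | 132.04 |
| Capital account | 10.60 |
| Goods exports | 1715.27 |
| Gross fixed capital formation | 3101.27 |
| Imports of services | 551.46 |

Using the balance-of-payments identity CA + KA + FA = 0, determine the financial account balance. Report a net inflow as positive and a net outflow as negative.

501.69

Goods balance = 1715.27 - 1776.46 = -61.19
Services balance = 281.73 - 551.46 = -269.73
Trade balance (goods + services) = -61.19 + (-269.73) = -330.92
Net primary income = 132.04 - 462.92 = -330.88
Net secondary income = 218.29 - 68.78 = 149.51
Current account = -330.92 + (-330.88) + 149.51 = -512.29
Financial account = -(-512.29 + 10.60) = 501.69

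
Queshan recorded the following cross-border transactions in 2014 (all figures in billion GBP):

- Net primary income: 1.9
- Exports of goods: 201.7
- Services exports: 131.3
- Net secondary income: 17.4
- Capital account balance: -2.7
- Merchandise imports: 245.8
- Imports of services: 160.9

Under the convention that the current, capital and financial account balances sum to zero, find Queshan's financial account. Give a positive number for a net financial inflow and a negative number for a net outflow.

57.1

Goods balance = 201.7 - 245.8 = -44.1
Services balance = 131.3 - 160.9 = -29.6
Trade balance (goods + services) = -44.1 + (-29.6) = -73.7
Net primary income = 1.9
Net secondary income = 17.4
Current account = -73.7 + 1.9 + 17.4 = -54.4
Financial account = -(-54.4 + (-2.7)) = 57.1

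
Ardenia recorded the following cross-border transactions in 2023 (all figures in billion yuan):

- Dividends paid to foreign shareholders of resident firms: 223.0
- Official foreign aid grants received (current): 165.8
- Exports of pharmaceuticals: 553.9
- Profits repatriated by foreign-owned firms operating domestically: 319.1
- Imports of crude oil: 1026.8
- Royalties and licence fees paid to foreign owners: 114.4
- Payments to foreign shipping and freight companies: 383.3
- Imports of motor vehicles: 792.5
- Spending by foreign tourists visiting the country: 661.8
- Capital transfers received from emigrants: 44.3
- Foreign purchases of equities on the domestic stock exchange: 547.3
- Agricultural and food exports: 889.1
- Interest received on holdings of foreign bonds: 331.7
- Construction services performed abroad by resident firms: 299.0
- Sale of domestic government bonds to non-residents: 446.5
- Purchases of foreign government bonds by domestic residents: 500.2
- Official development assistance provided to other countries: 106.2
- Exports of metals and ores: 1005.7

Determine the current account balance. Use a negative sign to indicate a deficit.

Goods: 553.9 - 792.5 + 1005.7 - 1026.8 + 889.1 = 629.4
Services: -114.4 + 299.0 - 383.3 + 661.8 = 463.1
Primary income: -319.1 - 223.0 + 331.7 = -210.4
Secondary income: 165.8 - 106.2 = 59.6
Current account = 629.4 + 463.1 + (-210.4) + 59.6 = 941.7
(Excluded from the current account — capital account: capital transfers received from emigrants 44.3; financial account: foreign purchases of equities on the domestic stock exchange 547.3, sale of domestic government bonds to non-residents 446.5, purchases of foreign government bonds by domestic residents 500.2.)

941.7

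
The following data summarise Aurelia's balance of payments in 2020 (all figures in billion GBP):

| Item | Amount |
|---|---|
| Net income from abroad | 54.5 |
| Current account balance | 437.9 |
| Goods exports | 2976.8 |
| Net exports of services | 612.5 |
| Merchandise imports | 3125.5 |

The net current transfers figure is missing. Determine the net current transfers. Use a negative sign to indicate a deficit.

Current account = goods balance + services balance + net primary income + net secondary income
Sum of the known components = 518.3
Net current transfers = CA - (known components) = 437.9 - 518.3 = -80.4

-80.4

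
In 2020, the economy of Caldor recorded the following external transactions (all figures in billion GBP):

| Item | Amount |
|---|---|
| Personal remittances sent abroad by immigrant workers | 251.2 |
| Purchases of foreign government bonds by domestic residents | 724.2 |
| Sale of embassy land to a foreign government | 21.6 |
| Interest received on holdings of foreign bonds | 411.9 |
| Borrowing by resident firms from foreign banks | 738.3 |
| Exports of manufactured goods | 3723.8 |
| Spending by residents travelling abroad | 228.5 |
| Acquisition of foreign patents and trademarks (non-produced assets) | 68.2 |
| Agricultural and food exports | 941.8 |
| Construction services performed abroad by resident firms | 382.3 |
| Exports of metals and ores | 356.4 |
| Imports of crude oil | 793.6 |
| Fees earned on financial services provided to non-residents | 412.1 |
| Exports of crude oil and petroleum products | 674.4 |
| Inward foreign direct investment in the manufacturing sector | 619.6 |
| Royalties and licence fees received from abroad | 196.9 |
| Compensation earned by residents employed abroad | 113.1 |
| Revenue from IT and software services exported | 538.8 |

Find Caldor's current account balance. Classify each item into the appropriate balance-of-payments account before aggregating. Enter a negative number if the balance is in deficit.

6478.2

Goods: 3723.8 - 793.6 + 356.4 + 674.4 + 941.8 = 4902.8
Services: 382.3 + 412.1 - 228.5 + 196.9 + 538.8 = 1301.6
Primary income: 411.9 + 113.1 = 525.0
Secondary income: -251.2
Current account = 4902.8 + 1301.6 + 525.0 + (-251.2) = 6478.2
(Excluded from the current account — financial account: purchases of foreign government bonds by domestic residents 724.2, borrowing by resident firms from foreign banks 738.3, inward foreign direct investment in the manufacturing sector 619.6; capital account: sale of embassy land to a foreign government 21.6, acquisition of foreign patents and trademarks (non-produced assets) 68.2.)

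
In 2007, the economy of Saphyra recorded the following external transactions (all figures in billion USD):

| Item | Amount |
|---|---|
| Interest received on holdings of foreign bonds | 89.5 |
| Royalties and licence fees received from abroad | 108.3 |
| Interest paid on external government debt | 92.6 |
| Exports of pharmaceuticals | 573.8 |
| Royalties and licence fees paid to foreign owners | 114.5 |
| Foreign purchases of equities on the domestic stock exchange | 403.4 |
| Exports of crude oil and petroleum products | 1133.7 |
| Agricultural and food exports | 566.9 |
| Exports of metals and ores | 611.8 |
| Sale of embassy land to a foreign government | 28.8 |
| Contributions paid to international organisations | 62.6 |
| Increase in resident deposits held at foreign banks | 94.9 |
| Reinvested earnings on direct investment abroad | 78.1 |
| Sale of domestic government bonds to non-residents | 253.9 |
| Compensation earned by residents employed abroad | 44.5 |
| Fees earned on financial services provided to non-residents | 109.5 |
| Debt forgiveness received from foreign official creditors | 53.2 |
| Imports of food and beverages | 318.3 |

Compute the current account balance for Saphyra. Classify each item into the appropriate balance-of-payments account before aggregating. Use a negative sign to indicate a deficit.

2728.1

Goods: 611.8 + 566.9 + 573.8 + 1133.7 - 318.3 = 2567.9
Services: 109.5 - 114.5 + 108.3 = 103.3
Primary income: -92.6 + 78.1 + 44.5 + 89.5 = 119.5
Secondary income: -62.6
Current account = 2567.9 + 103.3 + 119.5 + (-62.6) = 2728.1
(Excluded from the current account — financial account: foreign purchases of equities on the domestic stock exchange 403.4, increase in resident deposits held at foreign banks 94.9, sale of domestic government bonds to non-residents 253.9; capital account: sale of embassy land to a foreign government 28.8, debt forgiveness received from foreign official creditors 53.2.)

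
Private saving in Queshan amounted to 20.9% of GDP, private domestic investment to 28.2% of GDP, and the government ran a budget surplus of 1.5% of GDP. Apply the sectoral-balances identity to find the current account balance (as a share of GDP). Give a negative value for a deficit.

-5.8

By the sectoral-balances identity, CA = (S_private - I) + (T - G).
Private balance = 20.9 - 28.2 = -7.3
Government balance (T - G) = 1.5
CA = -7.3 + 1.5 = -5.8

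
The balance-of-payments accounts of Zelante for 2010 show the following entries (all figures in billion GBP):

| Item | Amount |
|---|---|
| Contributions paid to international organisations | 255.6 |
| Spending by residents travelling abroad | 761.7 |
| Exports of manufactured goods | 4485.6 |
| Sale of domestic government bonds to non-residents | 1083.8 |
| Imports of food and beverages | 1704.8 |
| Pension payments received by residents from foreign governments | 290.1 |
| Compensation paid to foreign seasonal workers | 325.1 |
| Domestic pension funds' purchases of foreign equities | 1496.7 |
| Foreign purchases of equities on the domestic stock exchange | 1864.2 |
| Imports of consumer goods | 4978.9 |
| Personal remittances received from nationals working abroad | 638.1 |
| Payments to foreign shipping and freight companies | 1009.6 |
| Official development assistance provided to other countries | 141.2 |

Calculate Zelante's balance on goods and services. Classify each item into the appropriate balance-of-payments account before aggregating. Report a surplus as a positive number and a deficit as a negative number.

Goods: -4978.9 + 4485.6 - 1704.8 = -2198.1
Services: -761.7 - 1009.6 = -1771.3
Trade balance = -2198.1 + (-1771.3) = -3969.4
(Excluded from the trade balance — secondary income: contributions paid to international organisations 255.6, pension payments received by residents from foreign governments 290.1, personal remittances received from nationals working abroad 638.1, official development assistance provided to other countries 141.2; financial account: sale of domestic government bonds to non-residents 1083.8, domestic pension funds' purchases of foreign equities 1496.7, foreign purchases of equities on the domestic stock exchange 1864.2; primary income: compensation paid to foreign seasonal workers 325.1.)

-3969.4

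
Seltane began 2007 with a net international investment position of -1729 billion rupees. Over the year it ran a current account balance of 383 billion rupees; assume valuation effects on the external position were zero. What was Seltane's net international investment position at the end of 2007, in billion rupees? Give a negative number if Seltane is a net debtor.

-1346

With no valuation effects, change in NIIP = current account = 383
End-of-year NIIP = -1729 + 383 = -1346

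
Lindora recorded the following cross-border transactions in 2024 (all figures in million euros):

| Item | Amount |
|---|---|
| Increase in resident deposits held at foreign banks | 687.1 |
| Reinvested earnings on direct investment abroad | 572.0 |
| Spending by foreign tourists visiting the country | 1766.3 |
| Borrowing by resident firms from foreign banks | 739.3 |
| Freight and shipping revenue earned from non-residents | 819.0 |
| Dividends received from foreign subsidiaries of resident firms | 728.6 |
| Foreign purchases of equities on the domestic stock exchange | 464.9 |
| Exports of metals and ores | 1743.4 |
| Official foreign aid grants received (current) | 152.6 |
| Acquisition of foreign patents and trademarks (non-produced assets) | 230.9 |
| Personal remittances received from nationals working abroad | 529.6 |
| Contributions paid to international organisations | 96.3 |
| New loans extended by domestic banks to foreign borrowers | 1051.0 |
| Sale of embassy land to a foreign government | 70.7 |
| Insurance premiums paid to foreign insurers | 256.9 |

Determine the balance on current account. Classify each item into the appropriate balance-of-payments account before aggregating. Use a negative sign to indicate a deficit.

5958.3

Goods: 1743.4
Services: 819.0 + 1766.3 - 256.9 = 2328.4
Primary income: 572.0 + 728.6 = 1300.6
Secondary income: -96.3 + 529.6 + 152.6 = 585.9
Current account = 1743.4 + 2328.4 + 1300.6 + 585.9 = 5958.3
(Excluded from the current account — financial account: increase in resident deposits held at foreign banks 687.1, borrowing by resident firms from foreign banks 739.3, foreign purchases of equities on the domestic stock exchange 464.9, new loans extended by domestic banks to foreign borrowers 1051.0; capital account: acquisition of foreign patents and trademarks (non-produced assets) 230.9, sale of embassy land to a foreign government 70.7.)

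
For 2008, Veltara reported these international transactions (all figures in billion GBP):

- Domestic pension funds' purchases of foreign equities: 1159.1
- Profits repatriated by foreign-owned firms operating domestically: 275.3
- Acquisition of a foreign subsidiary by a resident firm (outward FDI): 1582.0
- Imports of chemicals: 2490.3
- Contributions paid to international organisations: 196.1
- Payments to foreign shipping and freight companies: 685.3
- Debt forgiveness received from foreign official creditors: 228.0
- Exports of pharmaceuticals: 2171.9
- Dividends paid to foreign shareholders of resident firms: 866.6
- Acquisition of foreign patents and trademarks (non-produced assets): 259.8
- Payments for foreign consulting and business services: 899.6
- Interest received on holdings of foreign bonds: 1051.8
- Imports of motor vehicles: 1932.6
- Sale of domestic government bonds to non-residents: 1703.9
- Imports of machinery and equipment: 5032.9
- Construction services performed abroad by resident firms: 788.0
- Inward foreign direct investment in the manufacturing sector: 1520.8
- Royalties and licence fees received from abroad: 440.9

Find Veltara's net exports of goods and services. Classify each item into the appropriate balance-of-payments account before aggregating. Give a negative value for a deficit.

Goods: 2171.9 - 1932.6 - 5032.9 - 2490.3 = -7283.9
Services: -899.6 - 685.3 + 440.9 + 788.0 = -356.0
Trade balance = -7283.9 + (-356.0) = -7639.9
(Excluded from the trade balance — financial account: domestic pension funds' purchases of foreign equities 1159.1, acquisition of a foreign subsidiary by a resident firm (outward FDI) 1582.0, sale of domestic government bonds to non-residents 1703.9, inward foreign direct investment in the manufacturing sector 1520.8; primary income: profits repatriated by foreign-owned firms operating domestically 275.3, dividends paid to foreign shareholders of resident firms 866.6, interest received on holdings of foreign bonds 1051.8; secondary income: contributions paid to international organisations 196.1; capital account: debt forgiveness received from foreign official creditors 228.0, acquisition of foreign patents and trademarks (non-produced assets) 259.8.)

-7639.9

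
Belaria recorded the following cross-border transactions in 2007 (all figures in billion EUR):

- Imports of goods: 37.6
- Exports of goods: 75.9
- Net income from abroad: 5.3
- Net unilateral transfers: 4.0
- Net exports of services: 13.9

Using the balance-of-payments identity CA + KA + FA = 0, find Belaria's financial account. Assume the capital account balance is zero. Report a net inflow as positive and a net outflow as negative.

-61.5

Goods balance = 75.9 - 37.6 = 38.3
Services balance = 13.9
Trade balance (goods + services) = 38.3 + 13.9 = 52.2
Net primary income = 5.3
Net secondary income = 4.0
Current account = 52.2 + 5.3 + 4.0 = 61.5
Financial account = -(61.5) = -61.5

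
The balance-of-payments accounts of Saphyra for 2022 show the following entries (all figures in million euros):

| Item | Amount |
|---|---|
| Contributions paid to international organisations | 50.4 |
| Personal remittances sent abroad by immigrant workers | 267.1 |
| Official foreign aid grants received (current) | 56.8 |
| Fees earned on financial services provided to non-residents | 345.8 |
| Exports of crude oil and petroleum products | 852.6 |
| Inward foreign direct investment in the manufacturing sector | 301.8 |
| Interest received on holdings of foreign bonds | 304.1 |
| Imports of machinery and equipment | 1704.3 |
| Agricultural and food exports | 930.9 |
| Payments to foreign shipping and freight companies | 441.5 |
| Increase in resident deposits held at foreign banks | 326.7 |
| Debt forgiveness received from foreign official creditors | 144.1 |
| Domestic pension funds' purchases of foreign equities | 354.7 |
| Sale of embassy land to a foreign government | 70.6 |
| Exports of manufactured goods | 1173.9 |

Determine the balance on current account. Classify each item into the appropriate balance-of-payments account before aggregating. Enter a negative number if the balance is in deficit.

1200.8

Goods: 1173.9 + 852.6 + 930.9 - 1704.3 = 1253.1
Services: 345.8 - 441.5 = -95.7
Primary income: 304.1
Secondary income: -50.4 - 267.1 + 56.8 = -260.7
Current account = 1253.1 + (-95.7) + 304.1 + (-260.7) = 1200.8
(Excluded from the current account — financial account: inward foreign direct investment in the manufacturing sector 301.8, increase in resident deposits held at foreign banks 326.7, domestic pension funds' purchases of foreign equities 354.7; capital account: debt forgiveness received from foreign official creditors 144.1, sale of embassy land to a foreign government 70.6.)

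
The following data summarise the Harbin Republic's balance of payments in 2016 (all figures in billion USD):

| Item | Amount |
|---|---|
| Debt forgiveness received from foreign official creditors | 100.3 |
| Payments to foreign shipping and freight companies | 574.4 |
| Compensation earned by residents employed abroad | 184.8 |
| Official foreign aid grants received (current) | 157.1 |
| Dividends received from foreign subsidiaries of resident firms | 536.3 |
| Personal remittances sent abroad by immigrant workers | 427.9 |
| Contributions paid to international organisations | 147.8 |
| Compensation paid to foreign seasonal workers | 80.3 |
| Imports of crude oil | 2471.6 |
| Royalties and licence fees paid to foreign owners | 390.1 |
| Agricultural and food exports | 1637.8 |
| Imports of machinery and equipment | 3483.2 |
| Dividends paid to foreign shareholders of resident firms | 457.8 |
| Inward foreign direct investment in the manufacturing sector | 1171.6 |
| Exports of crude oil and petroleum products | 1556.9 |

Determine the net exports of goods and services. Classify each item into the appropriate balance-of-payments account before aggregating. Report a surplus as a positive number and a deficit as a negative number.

Goods: 1556.9 + 1637.8 - 2471.6 - 3483.2 = -2760.1
Services: -574.4 - 390.1 = -964.5
Trade balance = -2760.1 + (-964.5) = -3724.6
(Excluded from the trade balance — capital account: debt forgiveness received from foreign official creditors 100.3; primary income: compensation earned by residents employed abroad 184.8, dividends received from foreign subsidiaries of resident firms 536.3, compensation paid to foreign seasonal workers 80.3, dividends paid to foreign shareholders of resident firms 457.8; secondary income: official foreign aid grants received (current) 157.1, personal remittances sent abroad by immigrant workers 427.9, contributions paid to international organisations 147.8; financial account: inward foreign direct investment in the manufacturing sector 1171.6.)

-3724.6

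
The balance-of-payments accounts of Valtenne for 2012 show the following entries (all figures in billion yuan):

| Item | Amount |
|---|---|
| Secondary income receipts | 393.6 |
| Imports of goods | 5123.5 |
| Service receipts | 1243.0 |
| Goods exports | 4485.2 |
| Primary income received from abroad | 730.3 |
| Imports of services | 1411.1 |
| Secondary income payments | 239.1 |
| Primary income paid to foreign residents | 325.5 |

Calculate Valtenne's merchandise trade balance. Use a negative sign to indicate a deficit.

Goods balance = 4485.2 - 5123.5 = -638.3

-638.3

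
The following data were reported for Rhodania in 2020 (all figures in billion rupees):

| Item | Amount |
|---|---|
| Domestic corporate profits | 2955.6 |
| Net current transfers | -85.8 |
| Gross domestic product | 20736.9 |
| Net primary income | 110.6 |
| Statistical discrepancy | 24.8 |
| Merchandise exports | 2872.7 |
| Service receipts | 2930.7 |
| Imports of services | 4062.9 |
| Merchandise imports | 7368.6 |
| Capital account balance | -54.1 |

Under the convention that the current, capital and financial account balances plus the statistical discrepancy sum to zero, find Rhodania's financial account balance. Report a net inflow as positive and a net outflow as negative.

Goods balance = 2872.7 - 7368.6 = -4495.9
Services balance = 2930.7 - 4062.9 = -1132.2
Trade balance (goods + services) = -4495.9 + (-1132.2) = -5628.1
Net primary income = 110.6
Net secondary income = -85.8
Current account = -5628.1 + 110.6 + (-85.8) = -5603.3
Financial account = -(-5603.3 + (-54.1) + 24.8) = 5632.6

5632.6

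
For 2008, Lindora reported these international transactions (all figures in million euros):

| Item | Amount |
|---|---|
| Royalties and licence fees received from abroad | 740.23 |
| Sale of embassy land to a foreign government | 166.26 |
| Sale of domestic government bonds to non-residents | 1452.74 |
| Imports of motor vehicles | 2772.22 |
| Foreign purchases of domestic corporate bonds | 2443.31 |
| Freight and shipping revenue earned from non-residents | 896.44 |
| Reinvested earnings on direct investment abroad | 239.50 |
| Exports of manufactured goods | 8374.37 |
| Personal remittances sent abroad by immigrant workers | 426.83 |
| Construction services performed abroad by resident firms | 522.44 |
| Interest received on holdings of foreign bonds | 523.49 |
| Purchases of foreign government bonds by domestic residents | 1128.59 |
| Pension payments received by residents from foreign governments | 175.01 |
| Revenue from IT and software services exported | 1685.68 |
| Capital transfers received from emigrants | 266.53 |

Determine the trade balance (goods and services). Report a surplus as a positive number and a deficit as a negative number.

Goods: -2772.22 + 8374.37 = 5602.15
Services: 522.44 + 740.23 + 896.44 + 1685.68 = 3844.79
Trade balance = 5602.15 + 3844.79 = 9446.94
(Excluded from the trade balance — capital account: sale of embassy land to a foreign government 166.26, capital transfers received from emigrants 266.53; financial account: sale of domestic government bonds to non-residents 1452.74, foreign purchases of domestic corporate bonds 2443.31, purchases of foreign government bonds by domestic residents 1128.59; primary income: reinvested earnings on direct investment abroad 239.50, interest received on holdings of foreign bonds 523.49; secondary income: personal remittances sent abroad by immigrant workers 426.83, pension payments received by residents from foreign governments 175.01.)

9446.94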